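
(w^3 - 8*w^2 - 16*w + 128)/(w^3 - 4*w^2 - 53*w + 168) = (w^2 - 16)/(w^2 + 4*w - 21)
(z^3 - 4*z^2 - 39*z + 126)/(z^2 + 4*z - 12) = (z^2 - 10*z + 21)/(z - 2)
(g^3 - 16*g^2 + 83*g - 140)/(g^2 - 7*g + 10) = (g^2 - 11*g + 28)/(g - 2)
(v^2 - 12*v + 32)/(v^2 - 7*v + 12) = (v - 8)/(v - 3)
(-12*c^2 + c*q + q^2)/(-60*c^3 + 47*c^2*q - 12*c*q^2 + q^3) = (4*c + q)/(20*c^2 - 9*c*q + q^2)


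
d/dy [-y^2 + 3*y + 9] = 3 - 2*y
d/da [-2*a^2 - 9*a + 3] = -4*a - 9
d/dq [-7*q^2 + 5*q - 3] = 5 - 14*q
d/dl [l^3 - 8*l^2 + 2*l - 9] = 3*l^2 - 16*l + 2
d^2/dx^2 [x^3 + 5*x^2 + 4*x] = 6*x + 10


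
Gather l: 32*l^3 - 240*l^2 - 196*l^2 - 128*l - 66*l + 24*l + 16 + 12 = 32*l^3 - 436*l^2 - 170*l + 28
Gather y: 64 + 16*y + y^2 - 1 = y^2 + 16*y + 63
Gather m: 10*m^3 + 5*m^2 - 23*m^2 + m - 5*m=10*m^3 - 18*m^2 - 4*m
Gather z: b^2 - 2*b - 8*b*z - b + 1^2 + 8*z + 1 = b^2 - 3*b + z*(8 - 8*b) + 2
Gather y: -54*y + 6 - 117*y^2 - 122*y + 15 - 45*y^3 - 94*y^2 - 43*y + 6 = -45*y^3 - 211*y^2 - 219*y + 27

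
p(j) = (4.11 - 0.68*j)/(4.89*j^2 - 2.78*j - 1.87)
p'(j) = (2.78 - 9.78*j)*(4.11 - 0.68*j)/(4.89*j^2 - 2.78*j - 1.87)^2 - 0.68/(4.89*j^2 - 2.78*j - 1.87)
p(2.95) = 0.06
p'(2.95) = -0.07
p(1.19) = 1.89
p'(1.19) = -9.97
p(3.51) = 0.04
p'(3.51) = -0.04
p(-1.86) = 0.27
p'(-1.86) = 0.24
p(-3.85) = 0.08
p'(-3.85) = 0.03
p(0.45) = -1.79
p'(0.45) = -1.04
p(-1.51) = 0.38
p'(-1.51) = 0.45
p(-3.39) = 0.10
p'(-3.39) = 0.05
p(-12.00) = 0.02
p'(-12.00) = 0.00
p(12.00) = -0.01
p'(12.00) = 0.00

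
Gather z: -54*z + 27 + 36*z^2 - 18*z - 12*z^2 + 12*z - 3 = 24*z^2 - 60*z + 24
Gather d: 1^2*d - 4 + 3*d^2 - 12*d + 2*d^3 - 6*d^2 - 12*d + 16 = 2*d^3 - 3*d^2 - 23*d + 12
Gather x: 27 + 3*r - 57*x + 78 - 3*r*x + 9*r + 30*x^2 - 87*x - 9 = 12*r + 30*x^2 + x*(-3*r - 144) + 96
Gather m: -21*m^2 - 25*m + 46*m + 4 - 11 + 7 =-21*m^2 + 21*m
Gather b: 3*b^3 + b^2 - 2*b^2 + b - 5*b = 3*b^3 - b^2 - 4*b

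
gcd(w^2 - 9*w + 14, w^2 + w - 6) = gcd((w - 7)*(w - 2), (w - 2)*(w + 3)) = w - 2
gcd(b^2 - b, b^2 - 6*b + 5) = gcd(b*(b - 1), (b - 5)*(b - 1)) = b - 1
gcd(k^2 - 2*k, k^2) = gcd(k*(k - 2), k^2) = k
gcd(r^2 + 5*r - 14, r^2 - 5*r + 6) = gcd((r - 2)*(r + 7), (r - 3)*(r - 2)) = r - 2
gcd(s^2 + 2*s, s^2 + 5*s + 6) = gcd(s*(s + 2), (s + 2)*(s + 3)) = s + 2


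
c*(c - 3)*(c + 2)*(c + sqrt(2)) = c^4 - c^3 + sqrt(2)*c^3 - 6*c^2 - sqrt(2)*c^2 - 6*sqrt(2)*c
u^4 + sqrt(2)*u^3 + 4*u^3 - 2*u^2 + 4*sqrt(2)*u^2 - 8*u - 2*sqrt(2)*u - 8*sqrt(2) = (u + 4)*(u - sqrt(2))*(u + sqrt(2))^2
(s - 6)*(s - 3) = s^2 - 9*s + 18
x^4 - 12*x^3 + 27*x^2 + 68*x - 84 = (x - 7)*(x - 6)*(x - 1)*(x + 2)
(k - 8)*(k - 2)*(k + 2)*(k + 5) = k^4 - 3*k^3 - 44*k^2 + 12*k + 160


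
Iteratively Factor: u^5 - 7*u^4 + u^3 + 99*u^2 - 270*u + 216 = (u - 3)*(u^4 - 4*u^3 - 11*u^2 + 66*u - 72) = (u - 3)*(u - 2)*(u^3 - 2*u^2 - 15*u + 36) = (u - 3)^2*(u - 2)*(u^2 + u - 12) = (u - 3)^2*(u - 2)*(u + 4)*(u - 3)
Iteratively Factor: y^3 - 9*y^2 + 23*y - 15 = (y - 1)*(y^2 - 8*y + 15) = (y - 3)*(y - 1)*(y - 5)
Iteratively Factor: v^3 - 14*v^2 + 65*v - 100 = (v - 5)*(v^2 - 9*v + 20) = (v - 5)^2*(v - 4)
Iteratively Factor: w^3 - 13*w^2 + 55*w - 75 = (w - 5)*(w^2 - 8*w + 15) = (w - 5)*(w - 3)*(w - 5)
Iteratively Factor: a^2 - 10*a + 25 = (a - 5)*(a - 5)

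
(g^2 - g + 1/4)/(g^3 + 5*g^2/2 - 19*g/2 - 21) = (4*g^2 - 4*g + 1)/(2*(2*g^3 + 5*g^2 - 19*g - 42))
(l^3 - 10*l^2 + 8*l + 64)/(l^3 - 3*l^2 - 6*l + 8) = (l - 8)/(l - 1)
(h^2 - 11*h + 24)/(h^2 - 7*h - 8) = (h - 3)/(h + 1)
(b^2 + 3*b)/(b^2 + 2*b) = (b + 3)/(b + 2)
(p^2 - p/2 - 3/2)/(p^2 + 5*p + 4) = (p - 3/2)/(p + 4)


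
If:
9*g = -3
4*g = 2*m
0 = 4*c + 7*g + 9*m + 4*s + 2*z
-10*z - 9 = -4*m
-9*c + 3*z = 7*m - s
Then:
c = 23/60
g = -1/3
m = -2/3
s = 137/60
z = -7/6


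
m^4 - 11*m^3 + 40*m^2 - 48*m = m*(m - 4)^2*(m - 3)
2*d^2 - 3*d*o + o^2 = (-2*d + o)*(-d + o)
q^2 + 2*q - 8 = (q - 2)*(q + 4)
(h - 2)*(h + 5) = h^2 + 3*h - 10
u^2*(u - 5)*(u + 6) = u^4 + u^3 - 30*u^2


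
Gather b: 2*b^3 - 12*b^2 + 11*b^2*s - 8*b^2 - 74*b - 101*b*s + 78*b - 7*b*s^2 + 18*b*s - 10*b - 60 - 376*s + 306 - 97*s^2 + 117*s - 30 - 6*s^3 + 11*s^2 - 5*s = 2*b^3 + b^2*(11*s - 20) + b*(-7*s^2 - 83*s - 6) - 6*s^3 - 86*s^2 - 264*s + 216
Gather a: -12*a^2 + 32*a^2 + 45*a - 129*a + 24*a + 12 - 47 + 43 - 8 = 20*a^2 - 60*a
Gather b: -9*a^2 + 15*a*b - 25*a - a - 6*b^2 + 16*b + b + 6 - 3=-9*a^2 - 26*a - 6*b^2 + b*(15*a + 17) + 3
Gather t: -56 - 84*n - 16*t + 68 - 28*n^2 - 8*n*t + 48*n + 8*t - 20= -28*n^2 - 36*n + t*(-8*n - 8) - 8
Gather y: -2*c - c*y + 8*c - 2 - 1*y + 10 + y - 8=-c*y + 6*c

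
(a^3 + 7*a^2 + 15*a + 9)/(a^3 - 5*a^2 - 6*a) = (a^2 + 6*a + 9)/(a*(a - 6))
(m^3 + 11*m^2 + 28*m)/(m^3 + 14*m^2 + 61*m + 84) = m/(m + 3)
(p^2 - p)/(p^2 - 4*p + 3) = p/(p - 3)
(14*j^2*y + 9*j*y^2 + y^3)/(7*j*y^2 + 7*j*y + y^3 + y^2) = (2*j + y)/(y + 1)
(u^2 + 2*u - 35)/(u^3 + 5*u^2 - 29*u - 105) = 1/(u + 3)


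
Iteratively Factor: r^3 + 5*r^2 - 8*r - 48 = (r - 3)*(r^2 + 8*r + 16) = (r - 3)*(r + 4)*(r + 4)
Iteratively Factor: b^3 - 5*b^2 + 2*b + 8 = (b + 1)*(b^2 - 6*b + 8) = (b - 4)*(b + 1)*(b - 2)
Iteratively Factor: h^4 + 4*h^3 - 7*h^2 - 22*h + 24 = (h + 4)*(h^3 - 7*h + 6) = (h + 3)*(h + 4)*(h^2 - 3*h + 2) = (h - 1)*(h + 3)*(h + 4)*(h - 2)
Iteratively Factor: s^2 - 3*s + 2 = (s - 1)*(s - 2)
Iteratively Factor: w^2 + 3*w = (w + 3)*(w)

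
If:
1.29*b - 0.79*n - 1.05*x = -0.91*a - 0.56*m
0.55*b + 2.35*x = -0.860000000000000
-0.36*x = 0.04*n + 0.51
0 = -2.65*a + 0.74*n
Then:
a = -2.51320754716981*x - 3.56037735849057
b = -4.27272727272727*x - 1.56363636363636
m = 3.10506616025484*x - 8.59904588336192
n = -9.0*x - 12.75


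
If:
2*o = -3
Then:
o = -3/2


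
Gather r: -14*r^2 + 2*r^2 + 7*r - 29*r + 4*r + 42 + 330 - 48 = -12*r^2 - 18*r + 324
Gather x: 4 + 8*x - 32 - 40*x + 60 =32 - 32*x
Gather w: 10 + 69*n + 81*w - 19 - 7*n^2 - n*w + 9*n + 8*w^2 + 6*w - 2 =-7*n^2 + 78*n + 8*w^2 + w*(87 - n) - 11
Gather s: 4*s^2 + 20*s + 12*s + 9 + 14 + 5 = 4*s^2 + 32*s + 28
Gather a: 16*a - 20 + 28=16*a + 8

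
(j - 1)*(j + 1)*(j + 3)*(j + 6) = j^4 + 9*j^3 + 17*j^2 - 9*j - 18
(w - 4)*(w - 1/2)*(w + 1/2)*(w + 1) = w^4 - 3*w^3 - 17*w^2/4 + 3*w/4 + 1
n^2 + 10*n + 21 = (n + 3)*(n + 7)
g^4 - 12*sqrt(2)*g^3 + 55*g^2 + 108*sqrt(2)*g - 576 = (g - 3)*(g + 3)*(g - 8*sqrt(2))*(g - 4*sqrt(2))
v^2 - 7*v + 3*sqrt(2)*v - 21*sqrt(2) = (v - 7)*(v + 3*sqrt(2))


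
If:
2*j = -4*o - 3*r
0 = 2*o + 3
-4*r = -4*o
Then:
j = 21/4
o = -3/2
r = -3/2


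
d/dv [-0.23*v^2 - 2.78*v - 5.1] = -0.46*v - 2.78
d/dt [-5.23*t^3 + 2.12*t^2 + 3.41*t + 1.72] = -15.69*t^2 + 4.24*t + 3.41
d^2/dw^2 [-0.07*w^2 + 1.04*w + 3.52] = -0.140000000000000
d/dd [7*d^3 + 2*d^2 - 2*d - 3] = 21*d^2 + 4*d - 2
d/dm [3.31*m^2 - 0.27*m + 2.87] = 6.62*m - 0.27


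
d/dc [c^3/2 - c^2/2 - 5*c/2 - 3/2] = 3*c^2/2 - c - 5/2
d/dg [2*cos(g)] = -2*sin(g)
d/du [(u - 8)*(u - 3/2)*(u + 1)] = 3*u^2 - 17*u + 5/2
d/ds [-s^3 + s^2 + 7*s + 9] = -3*s^2 + 2*s + 7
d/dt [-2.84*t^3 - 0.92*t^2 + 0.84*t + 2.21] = -8.52*t^2 - 1.84*t + 0.84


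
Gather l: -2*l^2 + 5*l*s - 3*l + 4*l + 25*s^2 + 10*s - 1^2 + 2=-2*l^2 + l*(5*s + 1) + 25*s^2 + 10*s + 1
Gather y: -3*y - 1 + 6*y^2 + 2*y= 6*y^2 - y - 1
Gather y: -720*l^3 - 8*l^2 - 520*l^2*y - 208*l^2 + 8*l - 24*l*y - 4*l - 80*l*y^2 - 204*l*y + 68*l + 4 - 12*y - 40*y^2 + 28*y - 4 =-720*l^3 - 216*l^2 + 72*l + y^2*(-80*l - 40) + y*(-520*l^2 - 228*l + 16)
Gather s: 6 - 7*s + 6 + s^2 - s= s^2 - 8*s + 12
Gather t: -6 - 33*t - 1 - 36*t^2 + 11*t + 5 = -36*t^2 - 22*t - 2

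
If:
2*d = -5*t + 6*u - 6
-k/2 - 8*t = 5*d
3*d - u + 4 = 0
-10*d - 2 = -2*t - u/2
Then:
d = 24/7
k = -1872/7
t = 102/7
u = 100/7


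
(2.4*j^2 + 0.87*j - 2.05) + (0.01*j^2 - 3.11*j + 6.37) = 2.41*j^2 - 2.24*j + 4.32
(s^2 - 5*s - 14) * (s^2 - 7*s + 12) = s^4 - 12*s^3 + 33*s^2 + 38*s - 168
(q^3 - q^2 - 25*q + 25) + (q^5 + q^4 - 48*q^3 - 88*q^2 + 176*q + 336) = q^5 + q^4 - 47*q^3 - 89*q^2 + 151*q + 361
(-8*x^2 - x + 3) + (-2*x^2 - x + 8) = -10*x^2 - 2*x + 11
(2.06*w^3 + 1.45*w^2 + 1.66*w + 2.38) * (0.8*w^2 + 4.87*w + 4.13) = 1.648*w^5 + 11.1922*w^4 + 16.8973*w^3 + 15.9767*w^2 + 18.4464*w + 9.8294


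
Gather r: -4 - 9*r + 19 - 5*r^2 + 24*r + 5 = -5*r^2 + 15*r + 20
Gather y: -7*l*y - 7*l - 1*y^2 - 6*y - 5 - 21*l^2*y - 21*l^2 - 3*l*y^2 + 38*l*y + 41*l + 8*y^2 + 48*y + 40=-21*l^2 + 34*l + y^2*(7 - 3*l) + y*(-21*l^2 + 31*l + 42) + 35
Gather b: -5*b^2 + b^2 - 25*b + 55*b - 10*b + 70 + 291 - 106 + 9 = -4*b^2 + 20*b + 264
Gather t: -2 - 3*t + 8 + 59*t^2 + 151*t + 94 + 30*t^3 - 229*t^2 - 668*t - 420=30*t^3 - 170*t^2 - 520*t - 320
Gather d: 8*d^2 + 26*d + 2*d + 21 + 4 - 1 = 8*d^2 + 28*d + 24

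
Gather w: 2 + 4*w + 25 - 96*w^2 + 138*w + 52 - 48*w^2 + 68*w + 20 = -144*w^2 + 210*w + 99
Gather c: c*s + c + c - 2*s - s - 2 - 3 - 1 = c*(s + 2) - 3*s - 6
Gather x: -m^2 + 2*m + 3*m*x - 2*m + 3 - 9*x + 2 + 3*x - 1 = -m^2 + x*(3*m - 6) + 4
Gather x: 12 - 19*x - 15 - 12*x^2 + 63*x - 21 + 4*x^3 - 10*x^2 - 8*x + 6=4*x^3 - 22*x^2 + 36*x - 18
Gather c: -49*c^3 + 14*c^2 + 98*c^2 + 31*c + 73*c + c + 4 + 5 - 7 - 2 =-49*c^3 + 112*c^2 + 105*c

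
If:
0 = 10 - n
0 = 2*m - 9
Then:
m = 9/2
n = 10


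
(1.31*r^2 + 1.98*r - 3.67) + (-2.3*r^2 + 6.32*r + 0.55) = -0.99*r^2 + 8.3*r - 3.12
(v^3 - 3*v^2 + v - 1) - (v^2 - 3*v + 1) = v^3 - 4*v^2 + 4*v - 2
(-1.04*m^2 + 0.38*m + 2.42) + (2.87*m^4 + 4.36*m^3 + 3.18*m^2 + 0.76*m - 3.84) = 2.87*m^4 + 4.36*m^3 + 2.14*m^2 + 1.14*m - 1.42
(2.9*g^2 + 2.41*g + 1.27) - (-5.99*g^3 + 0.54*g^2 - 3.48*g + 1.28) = 5.99*g^3 + 2.36*g^2 + 5.89*g - 0.01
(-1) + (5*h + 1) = 5*h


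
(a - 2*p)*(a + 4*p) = a^2 + 2*a*p - 8*p^2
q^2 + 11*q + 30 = (q + 5)*(q + 6)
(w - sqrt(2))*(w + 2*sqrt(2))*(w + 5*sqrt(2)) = w^3 + 6*sqrt(2)*w^2 + 6*w - 20*sqrt(2)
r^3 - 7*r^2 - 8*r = r*(r - 8)*(r + 1)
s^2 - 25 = (s - 5)*(s + 5)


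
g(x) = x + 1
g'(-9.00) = 1.00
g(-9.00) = -8.00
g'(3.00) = 1.00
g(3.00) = 4.00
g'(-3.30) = 1.00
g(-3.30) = -2.30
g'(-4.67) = 1.00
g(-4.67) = -3.67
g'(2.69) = 1.00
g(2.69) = 3.69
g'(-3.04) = 1.00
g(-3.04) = -2.04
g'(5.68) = 1.00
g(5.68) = 6.68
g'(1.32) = 1.00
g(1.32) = 2.32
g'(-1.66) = 1.00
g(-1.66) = -0.66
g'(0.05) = 1.00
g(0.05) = 1.05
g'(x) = 1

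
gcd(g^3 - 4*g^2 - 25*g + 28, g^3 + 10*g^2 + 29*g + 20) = g + 4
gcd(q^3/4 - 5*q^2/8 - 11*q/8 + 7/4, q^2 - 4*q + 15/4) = 1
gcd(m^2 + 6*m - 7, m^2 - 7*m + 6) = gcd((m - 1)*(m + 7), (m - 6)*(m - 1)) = m - 1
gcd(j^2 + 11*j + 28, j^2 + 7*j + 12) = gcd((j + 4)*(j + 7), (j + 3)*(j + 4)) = j + 4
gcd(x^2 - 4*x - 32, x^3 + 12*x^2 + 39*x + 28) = x + 4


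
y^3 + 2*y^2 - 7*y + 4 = (y - 1)^2*(y + 4)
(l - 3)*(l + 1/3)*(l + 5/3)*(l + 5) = l^4 + 4*l^3 - 94*l^2/9 - 260*l/9 - 25/3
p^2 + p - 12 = (p - 3)*(p + 4)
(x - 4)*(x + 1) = x^2 - 3*x - 4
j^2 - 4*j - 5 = (j - 5)*(j + 1)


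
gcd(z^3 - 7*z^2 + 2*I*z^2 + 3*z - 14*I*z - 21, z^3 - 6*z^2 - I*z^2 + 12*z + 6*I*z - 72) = z + 3*I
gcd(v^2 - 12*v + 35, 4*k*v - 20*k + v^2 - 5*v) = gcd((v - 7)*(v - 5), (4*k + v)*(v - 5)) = v - 5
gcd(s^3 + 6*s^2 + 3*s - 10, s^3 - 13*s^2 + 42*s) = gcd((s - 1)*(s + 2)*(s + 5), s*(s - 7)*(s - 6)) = 1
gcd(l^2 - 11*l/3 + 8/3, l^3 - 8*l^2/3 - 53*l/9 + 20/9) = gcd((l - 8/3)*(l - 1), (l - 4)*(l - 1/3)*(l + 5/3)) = 1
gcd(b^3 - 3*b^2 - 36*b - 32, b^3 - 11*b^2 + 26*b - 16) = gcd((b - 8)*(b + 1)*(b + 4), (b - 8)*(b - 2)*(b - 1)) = b - 8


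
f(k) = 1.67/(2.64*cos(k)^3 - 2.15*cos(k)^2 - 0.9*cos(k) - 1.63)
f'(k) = 1.67*(7.92*sin(k)*cos(k)^2 - 4.3*sin(k)*cos(k) - 0.9*sin(k))/(2.64*cos(k)^3 - 2.15*cos(k)^2 - 0.9*cos(k) - 1.63)^2 = (13.2264*cos(k)^2 - 7.181*cos(k) - 1.503)*sin(k)/(-2.64*cos(k)^3 + 2.15*cos(k)^2 + 0.9*cos(k) + 1.63)^2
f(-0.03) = -0.82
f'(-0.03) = -0.03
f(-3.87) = -0.51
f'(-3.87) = 0.71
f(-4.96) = -0.86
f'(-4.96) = -0.64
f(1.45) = -0.95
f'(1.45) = -0.69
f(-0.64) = -0.70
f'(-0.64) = -0.13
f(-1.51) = -0.99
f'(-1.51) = 0.66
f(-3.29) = -0.31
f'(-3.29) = 0.09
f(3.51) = -0.35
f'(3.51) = -0.26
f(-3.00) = -0.31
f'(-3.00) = -0.09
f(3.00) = -0.31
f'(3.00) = 0.09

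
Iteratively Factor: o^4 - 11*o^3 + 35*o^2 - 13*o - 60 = (o - 4)*(o^3 - 7*o^2 + 7*o + 15) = (o - 4)*(o - 3)*(o^2 - 4*o - 5) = (o - 5)*(o - 4)*(o - 3)*(o + 1)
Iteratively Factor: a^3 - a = (a - 1)*(a^2 + a) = (a - 1)*(a + 1)*(a)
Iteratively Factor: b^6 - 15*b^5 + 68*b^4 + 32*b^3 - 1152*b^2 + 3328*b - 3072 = (b + 4)*(b^5 - 19*b^4 + 144*b^3 - 544*b^2 + 1024*b - 768) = (b - 4)*(b + 4)*(b^4 - 15*b^3 + 84*b^2 - 208*b + 192) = (b - 4)^2*(b + 4)*(b^3 - 11*b^2 + 40*b - 48) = (b - 4)^2*(b - 3)*(b + 4)*(b^2 - 8*b + 16) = (b - 4)^3*(b - 3)*(b + 4)*(b - 4)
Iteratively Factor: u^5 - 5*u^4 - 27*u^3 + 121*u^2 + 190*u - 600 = (u + 3)*(u^4 - 8*u^3 - 3*u^2 + 130*u - 200) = (u - 5)*(u + 3)*(u^3 - 3*u^2 - 18*u + 40) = (u - 5)^2*(u + 3)*(u^2 + 2*u - 8) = (u - 5)^2*(u - 2)*(u + 3)*(u + 4)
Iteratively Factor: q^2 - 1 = (q + 1)*(q - 1)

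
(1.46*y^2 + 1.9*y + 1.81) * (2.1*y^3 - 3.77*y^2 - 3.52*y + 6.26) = 3.066*y^5 - 1.5142*y^4 - 8.5012*y^3 - 4.3721*y^2 + 5.5228*y + 11.3306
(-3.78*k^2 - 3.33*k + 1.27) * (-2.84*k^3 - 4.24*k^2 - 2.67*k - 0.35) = 10.7352*k^5 + 25.4844*k^4 + 20.605*k^3 + 4.8293*k^2 - 2.2254*k - 0.4445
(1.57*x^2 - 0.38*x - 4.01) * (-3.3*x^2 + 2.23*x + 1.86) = -5.181*x^4 + 4.7551*x^3 + 15.3058*x^2 - 9.6491*x - 7.4586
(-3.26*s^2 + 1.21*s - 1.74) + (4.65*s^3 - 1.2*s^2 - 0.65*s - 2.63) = 4.65*s^3 - 4.46*s^2 + 0.56*s - 4.37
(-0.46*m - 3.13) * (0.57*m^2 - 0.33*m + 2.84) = -0.2622*m^3 - 1.6323*m^2 - 0.2735*m - 8.8892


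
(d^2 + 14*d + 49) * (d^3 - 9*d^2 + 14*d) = d^5 + 5*d^4 - 63*d^3 - 245*d^2 + 686*d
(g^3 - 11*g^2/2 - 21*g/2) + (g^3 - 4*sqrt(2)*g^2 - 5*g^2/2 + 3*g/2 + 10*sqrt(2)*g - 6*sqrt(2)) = 2*g^3 - 8*g^2 - 4*sqrt(2)*g^2 - 9*g + 10*sqrt(2)*g - 6*sqrt(2)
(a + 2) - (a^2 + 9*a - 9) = -a^2 - 8*a + 11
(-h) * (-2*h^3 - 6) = 2*h^4 + 6*h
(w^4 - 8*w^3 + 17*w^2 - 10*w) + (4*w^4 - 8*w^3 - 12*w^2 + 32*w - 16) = 5*w^4 - 16*w^3 + 5*w^2 + 22*w - 16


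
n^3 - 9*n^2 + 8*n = n*(n - 8)*(n - 1)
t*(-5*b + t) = -5*b*t + t^2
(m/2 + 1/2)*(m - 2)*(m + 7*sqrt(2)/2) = m^3/2 - m^2/2 + 7*sqrt(2)*m^2/4 - 7*sqrt(2)*m/4 - m - 7*sqrt(2)/2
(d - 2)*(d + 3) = d^2 + d - 6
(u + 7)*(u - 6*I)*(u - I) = u^3 + 7*u^2 - 7*I*u^2 - 6*u - 49*I*u - 42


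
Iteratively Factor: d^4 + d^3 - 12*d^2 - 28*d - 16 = (d + 2)*(d^3 - d^2 - 10*d - 8) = (d + 1)*(d + 2)*(d^2 - 2*d - 8) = (d - 4)*(d + 1)*(d + 2)*(d + 2)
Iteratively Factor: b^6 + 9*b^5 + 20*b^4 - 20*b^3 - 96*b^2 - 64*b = (b + 1)*(b^5 + 8*b^4 + 12*b^3 - 32*b^2 - 64*b) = (b + 1)*(b + 4)*(b^4 + 4*b^3 - 4*b^2 - 16*b) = (b + 1)*(b + 2)*(b + 4)*(b^3 + 2*b^2 - 8*b) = (b + 1)*(b + 2)*(b + 4)^2*(b^2 - 2*b) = b*(b + 1)*(b + 2)*(b + 4)^2*(b - 2)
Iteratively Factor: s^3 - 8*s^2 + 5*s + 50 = (s - 5)*(s^2 - 3*s - 10) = (s - 5)^2*(s + 2)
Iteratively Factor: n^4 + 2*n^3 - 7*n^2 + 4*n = (n - 1)*(n^3 + 3*n^2 - 4*n) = (n - 1)*(n + 4)*(n^2 - n) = n*(n - 1)*(n + 4)*(n - 1)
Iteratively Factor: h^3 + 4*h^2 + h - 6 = (h + 3)*(h^2 + h - 2) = (h - 1)*(h + 3)*(h + 2)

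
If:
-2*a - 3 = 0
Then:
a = -3/2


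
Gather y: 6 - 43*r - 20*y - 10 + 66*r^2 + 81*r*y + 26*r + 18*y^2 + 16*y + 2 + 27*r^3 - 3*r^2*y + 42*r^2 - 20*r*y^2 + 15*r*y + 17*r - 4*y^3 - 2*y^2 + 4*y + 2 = 27*r^3 + 108*r^2 - 4*y^3 + y^2*(16 - 20*r) + y*(-3*r^2 + 96*r)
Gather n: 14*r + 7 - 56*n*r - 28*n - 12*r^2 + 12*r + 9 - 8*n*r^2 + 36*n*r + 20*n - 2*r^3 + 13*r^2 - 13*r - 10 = n*(-8*r^2 - 20*r - 8) - 2*r^3 + r^2 + 13*r + 6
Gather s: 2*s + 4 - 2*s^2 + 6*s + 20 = -2*s^2 + 8*s + 24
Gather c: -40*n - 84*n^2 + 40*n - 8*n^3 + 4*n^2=-8*n^3 - 80*n^2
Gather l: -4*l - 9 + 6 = -4*l - 3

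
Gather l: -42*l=-42*l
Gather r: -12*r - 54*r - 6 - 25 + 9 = -66*r - 22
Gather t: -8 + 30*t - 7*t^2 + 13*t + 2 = -7*t^2 + 43*t - 6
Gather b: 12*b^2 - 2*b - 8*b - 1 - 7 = 12*b^2 - 10*b - 8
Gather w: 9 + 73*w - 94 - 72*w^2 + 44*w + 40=-72*w^2 + 117*w - 45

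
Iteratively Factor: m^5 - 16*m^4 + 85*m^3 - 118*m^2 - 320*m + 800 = (m - 4)*(m^4 - 12*m^3 + 37*m^2 + 30*m - 200) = (m - 5)*(m - 4)*(m^3 - 7*m^2 + 2*m + 40) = (m - 5)*(m - 4)^2*(m^2 - 3*m - 10) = (m - 5)*(m - 4)^2*(m + 2)*(m - 5)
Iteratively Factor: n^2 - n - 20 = (n + 4)*(n - 5)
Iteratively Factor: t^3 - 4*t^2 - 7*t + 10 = (t + 2)*(t^2 - 6*t + 5) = (t - 1)*(t + 2)*(t - 5)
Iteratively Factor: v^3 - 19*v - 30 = (v + 2)*(v^2 - 2*v - 15) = (v - 5)*(v + 2)*(v + 3)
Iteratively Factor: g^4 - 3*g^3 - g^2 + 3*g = (g - 3)*(g^3 - g) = (g - 3)*(g - 1)*(g^2 + g) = g*(g - 3)*(g - 1)*(g + 1)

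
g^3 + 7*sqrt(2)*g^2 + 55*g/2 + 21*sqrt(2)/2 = (g + sqrt(2)/2)*(g + 3*sqrt(2))*(g + 7*sqrt(2)/2)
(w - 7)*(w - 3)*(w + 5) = w^3 - 5*w^2 - 29*w + 105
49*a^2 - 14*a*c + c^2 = (-7*a + c)^2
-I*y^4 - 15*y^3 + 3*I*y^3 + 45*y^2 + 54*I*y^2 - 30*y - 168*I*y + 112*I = (y - 2)*(y - 8*I)*(y - 7*I)*(-I*y + I)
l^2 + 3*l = l*(l + 3)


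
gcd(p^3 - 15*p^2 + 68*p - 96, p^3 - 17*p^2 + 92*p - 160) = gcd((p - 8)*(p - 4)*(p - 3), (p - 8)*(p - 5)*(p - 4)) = p^2 - 12*p + 32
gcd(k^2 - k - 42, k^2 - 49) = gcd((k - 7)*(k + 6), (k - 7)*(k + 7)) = k - 7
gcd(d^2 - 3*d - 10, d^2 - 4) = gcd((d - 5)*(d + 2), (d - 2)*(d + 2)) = d + 2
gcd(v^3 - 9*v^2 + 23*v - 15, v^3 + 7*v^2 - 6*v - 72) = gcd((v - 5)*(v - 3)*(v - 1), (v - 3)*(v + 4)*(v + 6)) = v - 3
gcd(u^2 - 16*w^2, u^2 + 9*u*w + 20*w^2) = u + 4*w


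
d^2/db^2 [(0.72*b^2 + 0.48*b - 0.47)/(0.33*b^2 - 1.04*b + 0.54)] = (0.598752*b^3 - 1.076922*b^2 + 0.454608*b + 0.109844)/(0.035937*b^6 - 0.339768*b^5 + 1.247202*b^4 - 2.236832*b^3 + 2.040876*b^2 - 0.909792*b + 0.157464)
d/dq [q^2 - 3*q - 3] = 2*q - 3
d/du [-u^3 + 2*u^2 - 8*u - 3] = -3*u^2 + 4*u - 8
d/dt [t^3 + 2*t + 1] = 3*t^2 + 2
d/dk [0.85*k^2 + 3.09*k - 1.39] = 1.7*k + 3.09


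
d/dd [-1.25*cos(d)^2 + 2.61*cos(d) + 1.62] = (2.5*cos(d) - 2.61)*sin(d)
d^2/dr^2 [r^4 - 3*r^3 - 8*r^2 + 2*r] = 12*r^2 - 18*r - 16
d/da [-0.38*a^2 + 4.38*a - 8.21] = 4.38 - 0.76*a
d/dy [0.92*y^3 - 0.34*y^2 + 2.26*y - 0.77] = 2.76*y^2 - 0.68*y + 2.26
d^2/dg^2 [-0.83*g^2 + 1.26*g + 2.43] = -1.66000000000000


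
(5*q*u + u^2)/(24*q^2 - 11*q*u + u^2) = u*(5*q + u)/(24*q^2 - 11*q*u + u^2)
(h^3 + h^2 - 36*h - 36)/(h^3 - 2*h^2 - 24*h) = (h^2 + 7*h + 6)/(h*(h + 4))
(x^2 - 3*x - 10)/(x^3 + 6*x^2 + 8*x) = (x - 5)/(x*(x + 4))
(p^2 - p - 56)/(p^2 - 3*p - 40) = (p + 7)/(p + 5)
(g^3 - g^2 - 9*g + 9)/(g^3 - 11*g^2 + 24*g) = (g^2 + 2*g - 3)/(g*(g - 8))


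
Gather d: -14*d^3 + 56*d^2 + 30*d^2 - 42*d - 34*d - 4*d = -14*d^3 + 86*d^2 - 80*d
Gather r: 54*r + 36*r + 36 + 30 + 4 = 90*r + 70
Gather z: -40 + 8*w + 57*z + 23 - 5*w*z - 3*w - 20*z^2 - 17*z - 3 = 5*w - 20*z^2 + z*(40 - 5*w) - 20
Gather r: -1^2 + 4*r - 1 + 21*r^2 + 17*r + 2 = 21*r^2 + 21*r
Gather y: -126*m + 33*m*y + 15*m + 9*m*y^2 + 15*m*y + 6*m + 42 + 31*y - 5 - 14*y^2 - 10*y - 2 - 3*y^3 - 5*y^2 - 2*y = -105*m - 3*y^3 + y^2*(9*m - 19) + y*(48*m + 19) + 35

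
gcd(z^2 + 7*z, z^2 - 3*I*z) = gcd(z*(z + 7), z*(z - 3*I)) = z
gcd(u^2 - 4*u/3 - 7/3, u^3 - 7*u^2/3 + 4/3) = 1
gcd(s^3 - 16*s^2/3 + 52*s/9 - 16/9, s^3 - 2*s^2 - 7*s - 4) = s - 4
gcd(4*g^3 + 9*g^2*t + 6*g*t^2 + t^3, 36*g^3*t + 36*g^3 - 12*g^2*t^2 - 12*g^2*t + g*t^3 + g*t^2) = 1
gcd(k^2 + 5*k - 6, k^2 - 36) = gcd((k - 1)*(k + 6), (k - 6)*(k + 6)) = k + 6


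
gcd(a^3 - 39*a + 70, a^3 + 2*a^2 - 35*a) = a^2 + 2*a - 35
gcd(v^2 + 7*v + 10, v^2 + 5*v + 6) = v + 2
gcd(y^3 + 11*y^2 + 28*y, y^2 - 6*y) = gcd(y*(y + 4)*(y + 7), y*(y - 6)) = y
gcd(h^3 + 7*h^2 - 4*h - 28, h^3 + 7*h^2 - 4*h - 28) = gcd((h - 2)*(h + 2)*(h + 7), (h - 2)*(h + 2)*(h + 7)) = h^3 + 7*h^2 - 4*h - 28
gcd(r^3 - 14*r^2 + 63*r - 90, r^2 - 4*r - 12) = r - 6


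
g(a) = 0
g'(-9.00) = 0.00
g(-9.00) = 0.00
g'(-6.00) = 0.00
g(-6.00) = 0.00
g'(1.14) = 0.00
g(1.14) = 0.00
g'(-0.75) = 0.00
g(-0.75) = 0.00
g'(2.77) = 0.00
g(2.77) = 0.00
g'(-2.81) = 0.00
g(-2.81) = 0.00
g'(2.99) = 0.00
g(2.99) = 0.00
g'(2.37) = 0.00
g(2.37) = 0.00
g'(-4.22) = 0.00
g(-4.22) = 0.00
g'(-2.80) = 0.00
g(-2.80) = 0.00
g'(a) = 0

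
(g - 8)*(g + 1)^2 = g^3 - 6*g^2 - 15*g - 8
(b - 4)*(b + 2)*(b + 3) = b^3 + b^2 - 14*b - 24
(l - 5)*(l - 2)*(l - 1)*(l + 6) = l^4 - 2*l^3 - 31*l^2 + 92*l - 60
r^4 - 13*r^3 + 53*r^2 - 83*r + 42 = (r - 7)*(r - 3)*(r - 2)*(r - 1)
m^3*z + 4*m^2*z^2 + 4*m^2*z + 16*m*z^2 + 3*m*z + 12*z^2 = (m + 3)*(m + 4*z)*(m*z + z)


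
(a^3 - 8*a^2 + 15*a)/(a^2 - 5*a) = a - 3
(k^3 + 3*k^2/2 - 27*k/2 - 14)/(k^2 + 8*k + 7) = (k^2 + k/2 - 14)/(k + 7)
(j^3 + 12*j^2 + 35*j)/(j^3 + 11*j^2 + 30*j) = (j + 7)/(j + 6)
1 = 1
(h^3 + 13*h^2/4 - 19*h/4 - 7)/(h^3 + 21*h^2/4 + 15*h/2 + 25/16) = 4*(4*h^3 + 13*h^2 - 19*h - 28)/(16*h^3 + 84*h^2 + 120*h + 25)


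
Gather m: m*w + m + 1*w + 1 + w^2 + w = m*(w + 1) + w^2 + 2*w + 1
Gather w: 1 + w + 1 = w + 2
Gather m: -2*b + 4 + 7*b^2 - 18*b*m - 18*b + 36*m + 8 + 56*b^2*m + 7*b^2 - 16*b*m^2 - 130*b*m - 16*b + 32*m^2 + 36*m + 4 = 14*b^2 - 36*b + m^2*(32 - 16*b) + m*(56*b^2 - 148*b + 72) + 16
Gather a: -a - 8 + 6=-a - 2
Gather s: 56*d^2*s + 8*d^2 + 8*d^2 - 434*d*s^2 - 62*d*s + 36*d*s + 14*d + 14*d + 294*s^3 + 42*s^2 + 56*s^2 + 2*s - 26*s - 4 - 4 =16*d^2 + 28*d + 294*s^3 + s^2*(98 - 434*d) + s*(56*d^2 - 26*d - 24) - 8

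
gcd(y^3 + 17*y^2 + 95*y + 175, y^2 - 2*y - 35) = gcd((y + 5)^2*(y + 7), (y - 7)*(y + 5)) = y + 5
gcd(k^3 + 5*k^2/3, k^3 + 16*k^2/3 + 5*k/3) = k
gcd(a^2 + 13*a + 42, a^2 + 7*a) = a + 7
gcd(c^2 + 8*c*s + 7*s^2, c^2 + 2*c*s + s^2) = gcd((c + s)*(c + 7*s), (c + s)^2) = c + s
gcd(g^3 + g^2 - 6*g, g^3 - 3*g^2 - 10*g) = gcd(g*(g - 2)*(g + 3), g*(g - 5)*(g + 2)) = g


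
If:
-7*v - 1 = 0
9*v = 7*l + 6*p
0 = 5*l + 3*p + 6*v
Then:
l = 1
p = -29/21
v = -1/7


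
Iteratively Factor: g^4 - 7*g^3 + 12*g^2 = (g)*(g^3 - 7*g^2 + 12*g) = g*(g - 3)*(g^2 - 4*g) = g^2*(g - 3)*(g - 4)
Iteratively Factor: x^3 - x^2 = (x)*(x^2 - x) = x*(x - 1)*(x)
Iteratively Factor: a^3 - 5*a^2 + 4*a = (a - 1)*(a^2 - 4*a) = a*(a - 1)*(a - 4)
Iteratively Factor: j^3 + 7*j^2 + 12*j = (j + 3)*(j^2 + 4*j) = (j + 3)*(j + 4)*(j)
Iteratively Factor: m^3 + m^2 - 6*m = (m)*(m^2 + m - 6) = m*(m - 2)*(m + 3)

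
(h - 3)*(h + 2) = h^2 - h - 6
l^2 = l^2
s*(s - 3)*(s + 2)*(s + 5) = s^4 + 4*s^3 - 11*s^2 - 30*s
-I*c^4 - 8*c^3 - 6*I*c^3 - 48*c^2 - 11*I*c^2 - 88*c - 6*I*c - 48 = (c + 2)*(c + 3)*(c - 8*I)*(-I*c - I)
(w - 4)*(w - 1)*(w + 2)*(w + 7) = w^4 + 4*w^3 - 27*w^2 - 34*w + 56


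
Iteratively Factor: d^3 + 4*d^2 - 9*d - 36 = (d + 4)*(d^2 - 9) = (d + 3)*(d + 4)*(d - 3)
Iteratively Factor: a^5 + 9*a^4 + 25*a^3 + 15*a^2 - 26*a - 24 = (a + 3)*(a^4 + 6*a^3 + 7*a^2 - 6*a - 8) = (a + 3)*(a + 4)*(a^3 + 2*a^2 - a - 2) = (a + 1)*(a + 3)*(a + 4)*(a^2 + a - 2) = (a + 1)*(a + 2)*(a + 3)*(a + 4)*(a - 1)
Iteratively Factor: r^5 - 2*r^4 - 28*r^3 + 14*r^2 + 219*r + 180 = (r + 3)*(r^4 - 5*r^3 - 13*r^2 + 53*r + 60) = (r + 1)*(r + 3)*(r^3 - 6*r^2 - 7*r + 60) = (r + 1)*(r + 3)^2*(r^2 - 9*r + 20) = (r - 4)*(r + 1)*(r + 3)^2*(r - 5)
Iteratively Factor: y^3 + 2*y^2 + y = (y)*(y^2 + 2*y + 1) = y*(y + 1)*(y + 1)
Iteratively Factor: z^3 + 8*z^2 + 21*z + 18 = (z + 3)*(z^2 + 5*z + 6) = (z + 3)^2*(z + 2)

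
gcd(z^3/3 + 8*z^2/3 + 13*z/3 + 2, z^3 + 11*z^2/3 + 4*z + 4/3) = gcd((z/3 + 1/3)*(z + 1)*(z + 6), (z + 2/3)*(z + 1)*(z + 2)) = z + 1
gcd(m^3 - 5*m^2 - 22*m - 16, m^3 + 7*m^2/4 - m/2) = m + 2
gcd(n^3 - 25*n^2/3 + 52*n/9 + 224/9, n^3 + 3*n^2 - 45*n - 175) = n - 7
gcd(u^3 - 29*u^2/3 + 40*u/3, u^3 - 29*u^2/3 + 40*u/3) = u^3 - 29*u^2/3 + 40*u/3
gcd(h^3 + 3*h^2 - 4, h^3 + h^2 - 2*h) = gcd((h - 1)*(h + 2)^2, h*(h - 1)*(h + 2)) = h^2 + h - 2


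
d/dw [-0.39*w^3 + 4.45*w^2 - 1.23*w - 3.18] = -1.17*w^2 + 8.9*w - 1.23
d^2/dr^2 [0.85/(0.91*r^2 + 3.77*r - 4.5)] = (-1.40777*r^2 - 5.83219*r + 0.85*(1.82*r + 3.77)*(3.64*r + 7.54) + 6.9615)/(0.91*r^2 + 3.77*r - 4.5)^3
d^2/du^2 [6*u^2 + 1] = 12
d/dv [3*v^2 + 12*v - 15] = 6*v + 12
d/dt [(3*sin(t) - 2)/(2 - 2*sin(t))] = cos(t)/(2*(sin(t) - 1)^2)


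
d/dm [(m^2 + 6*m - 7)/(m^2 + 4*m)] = 2*(-m^2 + 7*m + 14)/(m^2*(m^2 + 8*m + 16))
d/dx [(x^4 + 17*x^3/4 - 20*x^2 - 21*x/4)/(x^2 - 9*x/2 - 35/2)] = (16*x^5 - 74*x^4 - 866*x^3 - 1023*x^2 + 5600*x + 735)/(2*(4*x^4 - 36*x^3 - 59*x^2 + 630*x + 1225))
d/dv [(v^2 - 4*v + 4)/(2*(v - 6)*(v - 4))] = (-3*v^2 + 20*v - 28)/(v^4 - 20*v^3 + 148*v^2 - 480*v + 576)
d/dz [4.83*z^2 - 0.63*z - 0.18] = 9.66*z - 0.63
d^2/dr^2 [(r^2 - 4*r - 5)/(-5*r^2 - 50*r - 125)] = 4*(7*r - 25)/(5*(r^4 + 20*r^3 + 150*r^2 + 500*r + 625))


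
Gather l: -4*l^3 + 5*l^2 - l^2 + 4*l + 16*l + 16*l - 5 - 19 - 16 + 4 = -4*l^3 + 4*l^2 + 36*l - 36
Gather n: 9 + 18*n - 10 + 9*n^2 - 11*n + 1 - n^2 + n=8*n^2 + 8*n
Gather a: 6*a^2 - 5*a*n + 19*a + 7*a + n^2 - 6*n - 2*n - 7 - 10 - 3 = 6*a^2 + a*(26 - 5*n) + n^2 - 8*n - 20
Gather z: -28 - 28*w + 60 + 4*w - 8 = 24 - 24*w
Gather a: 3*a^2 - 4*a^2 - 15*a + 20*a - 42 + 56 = -a^2 + 5*a + 14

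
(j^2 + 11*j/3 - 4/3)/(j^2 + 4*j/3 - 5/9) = 3*(j + 4)/(3*j + 5)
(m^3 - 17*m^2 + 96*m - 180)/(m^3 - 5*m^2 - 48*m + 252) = (m - 5)/(m + 7)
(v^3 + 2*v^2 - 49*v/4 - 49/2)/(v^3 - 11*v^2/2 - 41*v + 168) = (v^2 + 11*v/2 + 7)/(v^2 - 2*v - 48)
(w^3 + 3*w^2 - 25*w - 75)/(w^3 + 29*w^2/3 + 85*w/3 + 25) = 3*(w - 5)/(3*w + 5)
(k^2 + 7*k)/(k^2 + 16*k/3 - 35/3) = 3*k/(3*k - 5)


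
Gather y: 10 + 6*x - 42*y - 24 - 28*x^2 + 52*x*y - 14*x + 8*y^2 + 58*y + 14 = -28*x^2 - 8*x + 8*y^2 + y*(52*x + 16)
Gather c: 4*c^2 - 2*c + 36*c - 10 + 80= 4*c^2 + 34*c + 70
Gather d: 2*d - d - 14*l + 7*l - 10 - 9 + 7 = d - 7*l - 12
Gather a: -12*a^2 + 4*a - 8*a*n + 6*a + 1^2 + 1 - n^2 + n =-12*a^2 + a*(10 - 8*n) - n^2 + n + 2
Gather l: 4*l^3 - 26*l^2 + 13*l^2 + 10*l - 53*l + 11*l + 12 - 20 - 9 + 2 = 4*l^3 - 13*l^2 - 32*l - 15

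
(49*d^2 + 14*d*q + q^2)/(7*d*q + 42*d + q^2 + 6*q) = (7*d + q)/(q + 6)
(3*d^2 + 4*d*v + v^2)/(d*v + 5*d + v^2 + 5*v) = (3*d + v)/(v + 5)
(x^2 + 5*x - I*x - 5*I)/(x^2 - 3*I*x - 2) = (x + 5)/(x - 2*I)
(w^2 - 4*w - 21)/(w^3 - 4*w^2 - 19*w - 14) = (w + 3)/(w^2 + 3*w + 2)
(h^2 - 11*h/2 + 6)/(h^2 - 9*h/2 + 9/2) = (h - 4)/(h - 3)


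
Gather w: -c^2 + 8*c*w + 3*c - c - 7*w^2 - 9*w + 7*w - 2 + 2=-c^2 + 2*c - 7*w^2 + w*(8*c - 2)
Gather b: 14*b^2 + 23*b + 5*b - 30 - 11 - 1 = 14*b^2 + 28*b - 42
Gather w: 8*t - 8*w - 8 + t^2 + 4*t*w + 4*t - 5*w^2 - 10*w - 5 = t^2 + 12*t - 5*w^2 + w*(4*t - 18) - 13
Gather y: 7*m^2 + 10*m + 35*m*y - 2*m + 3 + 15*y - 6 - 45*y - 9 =7*m^2 + 8*m + y*(35*m - 30) - 12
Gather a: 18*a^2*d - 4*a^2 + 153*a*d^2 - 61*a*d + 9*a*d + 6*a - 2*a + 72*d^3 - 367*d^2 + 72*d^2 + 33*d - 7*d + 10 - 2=a^2*(18*d - 4) + a*(153*d^2 - 52*d + 4) + 72*d^3 - 295*d^2 + 26*d + 8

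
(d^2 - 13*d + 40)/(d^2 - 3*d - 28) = (-d^2 + 13*d - 40)/(-d^2 + 3*d + 28)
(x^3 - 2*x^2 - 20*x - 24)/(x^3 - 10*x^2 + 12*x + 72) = (x + 2)/(x - 6)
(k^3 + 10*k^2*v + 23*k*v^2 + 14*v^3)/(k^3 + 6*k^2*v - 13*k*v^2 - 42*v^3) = (-k - v)/(-k + 3*v)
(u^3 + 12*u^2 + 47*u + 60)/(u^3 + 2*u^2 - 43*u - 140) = (u + 3)/(u - 7)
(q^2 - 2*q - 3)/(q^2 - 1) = (q - 3)/(q - 1)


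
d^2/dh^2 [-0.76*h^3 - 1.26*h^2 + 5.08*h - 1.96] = -4.56*h - 2.52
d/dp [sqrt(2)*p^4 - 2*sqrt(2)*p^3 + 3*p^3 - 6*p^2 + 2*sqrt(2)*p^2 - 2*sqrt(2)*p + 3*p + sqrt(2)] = 4*sqrt(2)*p^3 - 6*sqrt(2)*p^2 + 9*p^2 - 12*p + 4*sqrt(2)*p - 2*sqrt(2) + 3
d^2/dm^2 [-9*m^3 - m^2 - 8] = -54*m - 2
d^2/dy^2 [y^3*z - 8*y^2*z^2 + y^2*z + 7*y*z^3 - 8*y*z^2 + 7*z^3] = 2*z*(3*y - 8*z + 1)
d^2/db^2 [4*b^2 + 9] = 8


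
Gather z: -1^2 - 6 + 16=9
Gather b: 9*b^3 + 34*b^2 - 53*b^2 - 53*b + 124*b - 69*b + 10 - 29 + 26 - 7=9*b^3 - 19*b^2 + 2*b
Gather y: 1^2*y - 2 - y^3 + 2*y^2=-y^3 + 2*y^2 + y - 2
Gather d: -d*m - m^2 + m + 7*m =-d*m - m^2 + 8*m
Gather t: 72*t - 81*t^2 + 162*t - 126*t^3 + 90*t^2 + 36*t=-126*t^3 + 9*t^2 + 270*t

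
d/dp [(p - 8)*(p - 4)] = 2*p - 12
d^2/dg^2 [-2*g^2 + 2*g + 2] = -4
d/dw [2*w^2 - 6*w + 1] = 4*w - 6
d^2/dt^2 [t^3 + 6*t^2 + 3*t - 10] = 6*t + 12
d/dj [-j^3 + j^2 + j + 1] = -3*j^2 + 2*j + 1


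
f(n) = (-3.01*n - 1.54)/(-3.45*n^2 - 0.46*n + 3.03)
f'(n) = (-3.01*n - 1.54)*(6.9*n + 0.46)/(-3.45*n^2 - 0.46*n + 3.03)^2 - 3.01/(-3.45*n^2 - 0.46*n + 3.03) = (10.3845*n^2 + 1.3846*n - (3.01*n + 1.54)*(6.9*n + 0.46) - 9.1203)/(3.45*n^2 + 0.46*n - 3.03)^2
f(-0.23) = -0.29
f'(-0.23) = -0.91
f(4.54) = 0.22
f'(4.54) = -0.06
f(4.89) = 0.20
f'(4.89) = -0.05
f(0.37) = -1.11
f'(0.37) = -2.66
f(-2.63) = -0.32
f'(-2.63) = -0.14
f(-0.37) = -0.16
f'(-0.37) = -0.98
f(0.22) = -0.80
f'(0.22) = -1.66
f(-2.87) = -0.29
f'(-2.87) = -0.11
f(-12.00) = -0.07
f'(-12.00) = -0.01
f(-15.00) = -0.06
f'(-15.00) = -0.00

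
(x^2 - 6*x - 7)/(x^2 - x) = (x^2 - 6*x - 7)/(x*(x - 1))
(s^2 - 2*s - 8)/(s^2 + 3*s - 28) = (s + 2)/(s + 7)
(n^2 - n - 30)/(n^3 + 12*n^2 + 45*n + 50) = (n - 6)/(n^2 + 7*n + 10)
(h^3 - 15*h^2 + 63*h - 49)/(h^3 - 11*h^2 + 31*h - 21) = (h - 7)/(h - 3)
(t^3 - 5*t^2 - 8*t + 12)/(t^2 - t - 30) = (t^2 + t - 2)/(t + 5)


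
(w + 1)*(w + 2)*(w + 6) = w^3 + 9*w^2 + 20*w + 12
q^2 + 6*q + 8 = (q + 2)*(q + 4)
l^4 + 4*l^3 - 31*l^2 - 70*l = l*(l - 5)*(l + 2)*(l + 7)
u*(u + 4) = u^2 + 4*u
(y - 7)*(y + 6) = y^2 - y - 42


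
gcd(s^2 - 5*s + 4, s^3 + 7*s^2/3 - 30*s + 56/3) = s - 4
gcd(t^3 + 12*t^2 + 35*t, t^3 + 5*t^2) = t^2 + 5*t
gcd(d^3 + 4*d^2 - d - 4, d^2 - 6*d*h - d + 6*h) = d - 1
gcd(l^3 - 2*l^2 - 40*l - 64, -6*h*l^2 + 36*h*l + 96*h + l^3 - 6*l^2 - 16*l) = l^2 - 6*l - 16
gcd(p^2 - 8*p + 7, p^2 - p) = p - 1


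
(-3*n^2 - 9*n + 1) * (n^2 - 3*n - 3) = -3*n^4 + 37*n^2 + 24*n - 3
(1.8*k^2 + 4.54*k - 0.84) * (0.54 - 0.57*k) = -1.026*k^3 - 1.6158*k^2 + 2.9304*k - 0.4536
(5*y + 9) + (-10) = 5*y - 1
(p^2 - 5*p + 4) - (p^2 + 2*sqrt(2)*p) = -5*p - 2*sqrt(2)*p + 4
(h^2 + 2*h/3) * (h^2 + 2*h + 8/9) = h^4 + 8*h^3/3 + 20*h^2/9 + 16*h/27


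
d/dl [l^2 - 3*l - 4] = 2*l - 3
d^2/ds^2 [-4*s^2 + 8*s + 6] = -8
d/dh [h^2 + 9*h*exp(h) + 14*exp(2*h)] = 9*h*exp(h) + 2*h + 28*exp(2*h) + 9*exp(h)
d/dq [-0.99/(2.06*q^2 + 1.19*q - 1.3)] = (4.0788*q + 1.1781)/(2.06*q^2 + 1.19*q - 1.3)^2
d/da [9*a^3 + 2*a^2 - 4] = a*(27*a + 4)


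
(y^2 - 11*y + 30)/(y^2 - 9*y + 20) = (y - 6)/(y - 4)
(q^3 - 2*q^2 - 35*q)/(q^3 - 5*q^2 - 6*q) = (-q^2 + 2*q + 35)/(-q^2 + 5*q + 6)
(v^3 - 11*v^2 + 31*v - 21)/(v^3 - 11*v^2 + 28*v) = (v^2 - 4*v + 3)/(v*(v - 4))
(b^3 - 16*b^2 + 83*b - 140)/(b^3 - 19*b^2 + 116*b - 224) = (b - 5)/(b - 8)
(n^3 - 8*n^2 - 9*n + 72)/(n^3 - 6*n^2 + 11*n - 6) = (n^2 - 5*n - 24)/(n^2 - 3*n + 2)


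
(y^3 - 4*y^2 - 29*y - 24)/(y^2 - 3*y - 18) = (y^2 - 7*y - 8)/(y - 6)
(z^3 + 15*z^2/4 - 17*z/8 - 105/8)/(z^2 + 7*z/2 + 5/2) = (4*z^2 + 5*z - 21)/(4*(z + 1))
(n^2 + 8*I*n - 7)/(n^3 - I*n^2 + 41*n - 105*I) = (n + I)/(n^2 - 8*I*n - 15)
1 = 1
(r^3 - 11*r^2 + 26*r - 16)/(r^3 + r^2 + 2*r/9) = 9*(r^3 - 11*r^2 + 26*r - 16)/(r*(9*r^2 + 9*r + 2))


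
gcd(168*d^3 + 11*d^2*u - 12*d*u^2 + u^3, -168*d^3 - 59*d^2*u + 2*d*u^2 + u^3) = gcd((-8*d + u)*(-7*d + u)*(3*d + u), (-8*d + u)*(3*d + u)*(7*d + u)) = -24*d^2 - 5*d*u + u^2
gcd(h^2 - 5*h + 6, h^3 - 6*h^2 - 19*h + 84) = h - 3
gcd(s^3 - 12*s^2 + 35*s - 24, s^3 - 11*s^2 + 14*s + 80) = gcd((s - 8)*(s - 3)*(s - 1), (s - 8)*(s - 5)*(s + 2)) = s - 8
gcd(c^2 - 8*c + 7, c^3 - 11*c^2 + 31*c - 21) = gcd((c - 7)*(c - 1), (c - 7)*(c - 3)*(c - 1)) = c^2 - 8*c + 7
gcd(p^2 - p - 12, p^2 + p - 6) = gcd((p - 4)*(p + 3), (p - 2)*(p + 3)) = p + 3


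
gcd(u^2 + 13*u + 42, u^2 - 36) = u + 6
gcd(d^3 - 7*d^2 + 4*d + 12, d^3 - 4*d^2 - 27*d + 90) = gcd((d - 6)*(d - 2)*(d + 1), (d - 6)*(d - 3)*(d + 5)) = d - 6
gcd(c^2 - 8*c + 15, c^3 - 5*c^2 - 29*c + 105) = c - 3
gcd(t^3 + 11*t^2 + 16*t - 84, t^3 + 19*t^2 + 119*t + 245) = t + 7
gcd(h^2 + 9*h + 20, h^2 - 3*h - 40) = h + 5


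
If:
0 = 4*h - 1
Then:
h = 1/4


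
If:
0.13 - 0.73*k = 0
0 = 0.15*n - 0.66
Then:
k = 0.18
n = 4.40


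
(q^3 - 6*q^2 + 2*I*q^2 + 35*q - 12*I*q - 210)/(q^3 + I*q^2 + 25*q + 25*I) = (q^2 + q*(-6 + 7*I) - 42*I)/(q^2 + 6*I*q - 5)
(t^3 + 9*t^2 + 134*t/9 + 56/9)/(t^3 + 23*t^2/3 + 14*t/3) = (t + 4/3)/t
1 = 1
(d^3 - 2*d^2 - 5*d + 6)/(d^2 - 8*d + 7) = (d^2 - d - 6)/(d - 7)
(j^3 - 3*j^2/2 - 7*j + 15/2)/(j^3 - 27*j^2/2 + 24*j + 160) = (j^2 - 4*j + 3)/(j^2 - 16*j + 64)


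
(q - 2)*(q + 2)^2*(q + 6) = q^4 + 8*q^3 + 8*q^2 - 32*q - 48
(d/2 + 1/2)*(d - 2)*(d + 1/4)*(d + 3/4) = d^4/2 - 45*d^2/32 - 35*d/32 - 3/16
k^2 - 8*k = k*(k - 8)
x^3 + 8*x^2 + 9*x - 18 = (x - 1)*(x + 3)*(x + 6)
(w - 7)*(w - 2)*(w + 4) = w^3 - 5*w^2 - 22*w + 56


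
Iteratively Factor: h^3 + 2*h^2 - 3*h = (h)*(h^2 + 2*h - 3) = h*(h - 1)*(h + 3)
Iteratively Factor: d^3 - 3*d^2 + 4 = (d - 2)*(d^2 - d - 2) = (d - 2)^2*(d + 1)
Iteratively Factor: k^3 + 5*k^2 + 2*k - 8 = (k + 2)*(k^2 + 3*k - 4) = (k - 1)*(k + 2)*(k + 4)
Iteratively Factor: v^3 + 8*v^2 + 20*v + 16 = (v + 2)*(v^2 + 6*v + 8) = (v + 2)*(v + 4)*(v + 2)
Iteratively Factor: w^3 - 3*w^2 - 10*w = (w + 2)*(w^2 - 5*w) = (w - 5)*(w + 2)*(w)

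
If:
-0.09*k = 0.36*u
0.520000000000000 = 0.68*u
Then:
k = -3.06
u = 0.76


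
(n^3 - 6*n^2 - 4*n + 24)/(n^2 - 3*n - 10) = (n^2 - 8*n + 12)/(n - 5)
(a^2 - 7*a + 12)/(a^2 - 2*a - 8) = (a - 3)/(a + 2)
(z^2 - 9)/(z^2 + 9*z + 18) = (z - 3)/(z + 6)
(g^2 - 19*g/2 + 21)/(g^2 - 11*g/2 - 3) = (2*g - 7)/(2*g + 1)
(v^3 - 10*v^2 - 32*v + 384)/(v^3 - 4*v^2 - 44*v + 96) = (v - 8)/(v - 2)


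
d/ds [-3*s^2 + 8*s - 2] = 8 - 6*s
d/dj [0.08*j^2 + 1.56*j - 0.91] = 0.16*j + 1.56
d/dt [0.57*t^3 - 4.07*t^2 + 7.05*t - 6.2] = 1.71*t^2 - 8.14*t + 7.05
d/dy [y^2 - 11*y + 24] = 2*y - 11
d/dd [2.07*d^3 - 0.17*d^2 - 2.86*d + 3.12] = 6.21*d^2 - 0.34*d - 2.86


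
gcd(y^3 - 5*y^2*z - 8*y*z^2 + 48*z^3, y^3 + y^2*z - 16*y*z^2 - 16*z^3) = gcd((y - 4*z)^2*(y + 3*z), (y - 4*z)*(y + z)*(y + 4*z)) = y - 4*z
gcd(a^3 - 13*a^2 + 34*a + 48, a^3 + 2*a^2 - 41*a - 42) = a^2 - 5*a - 6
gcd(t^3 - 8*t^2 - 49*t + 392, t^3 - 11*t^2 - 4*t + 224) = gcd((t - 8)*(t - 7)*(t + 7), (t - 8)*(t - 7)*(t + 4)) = t^2 - 15*t + 56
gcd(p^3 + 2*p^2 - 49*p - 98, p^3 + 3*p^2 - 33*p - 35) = p + 7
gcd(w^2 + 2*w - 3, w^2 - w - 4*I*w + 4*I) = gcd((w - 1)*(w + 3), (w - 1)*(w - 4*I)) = w - 1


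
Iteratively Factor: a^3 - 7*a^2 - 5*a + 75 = (a - 5)*(a^2 - 2*a - 15) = (a - 5)*(a + 3)*(a - 5)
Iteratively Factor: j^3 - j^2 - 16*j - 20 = (j + 2)*(j^2 - 3*j - 10) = (j + 2)^2*(j - 5)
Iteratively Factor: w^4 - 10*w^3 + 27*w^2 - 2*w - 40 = (w - 5)*(w^3 - 5*w^2 + 2*w + 8) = (w - 5)*(w - 4)*(w^2 - w - 2) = (w - 5)*(w - 4)*(w + 1)*(w - 2)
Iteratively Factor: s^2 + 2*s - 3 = (s - 1)*(s + 3)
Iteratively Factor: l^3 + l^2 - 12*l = (l + 4)*(l^2 - 3*l) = l*(l + 4)*(l - 3)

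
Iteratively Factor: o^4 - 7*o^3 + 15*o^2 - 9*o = (o)*(o^3 - 7*o^2 + 15*o - 9) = o*(o - 1)*(o^2 - 6*o + 9) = o*(o - 3)*(o - 1)*(o - 3)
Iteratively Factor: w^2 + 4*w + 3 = (w + 3)*(w + 1)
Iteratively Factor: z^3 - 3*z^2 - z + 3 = (z - 1)*(z^2 - 2*z - 3) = (z - 3)*(z - 1)*(z + 1)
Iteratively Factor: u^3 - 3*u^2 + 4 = (u - 2)*(u^2 - u - 2) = (u - 2)^2*(u + 1)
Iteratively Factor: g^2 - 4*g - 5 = (g + 1)*(g - 5)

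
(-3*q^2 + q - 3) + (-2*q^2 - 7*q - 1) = -5*q^2 - 6*q - 4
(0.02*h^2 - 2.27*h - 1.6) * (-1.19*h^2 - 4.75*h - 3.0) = -0.0238*h^4 + 2.6063*h^3 + 12.6265*h^2 + 14.41*h + 4.8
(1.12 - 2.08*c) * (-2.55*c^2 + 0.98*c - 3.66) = 5.304*c^3 - 4.8944*c^2 + 8.7104*c - 4.0992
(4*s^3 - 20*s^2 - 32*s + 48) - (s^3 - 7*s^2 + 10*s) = 3*s^3 - 13*s^2 - 42*s + 48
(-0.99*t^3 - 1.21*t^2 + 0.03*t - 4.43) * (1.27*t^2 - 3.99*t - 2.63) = -1.2573*t^5 + 2.4134*t^4 + 7.4697*t^3 - 2.5635*t^2 + 17.5968*t + 11.6509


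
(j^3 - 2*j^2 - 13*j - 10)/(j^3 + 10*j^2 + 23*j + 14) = (j - 5)/(j + 7)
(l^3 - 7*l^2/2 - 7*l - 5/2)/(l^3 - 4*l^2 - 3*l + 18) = (2*l^3 - 7*l^2 - 14*l - 5)/(2*(l^3 - 4*l^2 - 3*l + 18))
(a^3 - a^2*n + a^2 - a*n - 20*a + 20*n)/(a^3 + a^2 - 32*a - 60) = (a^2 - a*n - 4*a + 4*n)/(a^2 - 4*a - 12)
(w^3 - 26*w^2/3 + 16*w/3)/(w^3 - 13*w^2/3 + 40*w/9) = 3*(3*w^2 - 26*w + 16)/(9*w^2 - 39*w + 40)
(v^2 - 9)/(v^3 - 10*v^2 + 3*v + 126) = (v - 3)/(v^2 - 13*v + 42)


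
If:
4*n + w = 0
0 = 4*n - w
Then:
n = 0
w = 0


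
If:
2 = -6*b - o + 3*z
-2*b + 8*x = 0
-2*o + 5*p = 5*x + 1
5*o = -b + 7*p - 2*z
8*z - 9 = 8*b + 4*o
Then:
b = 159/409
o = -683/1636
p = 213/1636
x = 159/1636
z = 2135/1636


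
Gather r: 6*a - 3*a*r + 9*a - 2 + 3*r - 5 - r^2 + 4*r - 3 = 15*a - r^2 + r*(7 - 3*a) - 10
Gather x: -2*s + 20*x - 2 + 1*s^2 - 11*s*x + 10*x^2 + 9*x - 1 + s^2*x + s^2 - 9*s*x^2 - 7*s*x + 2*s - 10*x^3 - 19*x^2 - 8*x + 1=2*s^2 - 10*x^3 + x^2*(-9*s - 9) + x*(s^2 - 18*s + 21) - 2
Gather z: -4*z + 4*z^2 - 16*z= 4*z^2 - 20*z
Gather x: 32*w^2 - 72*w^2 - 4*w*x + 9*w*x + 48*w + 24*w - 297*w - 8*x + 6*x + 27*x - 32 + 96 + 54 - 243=-40*w^2 - 225*w + x*(5*w + 25) - 125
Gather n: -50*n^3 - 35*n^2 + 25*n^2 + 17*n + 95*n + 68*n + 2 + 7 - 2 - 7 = -50*n^3 - 10*n^2 + 180*n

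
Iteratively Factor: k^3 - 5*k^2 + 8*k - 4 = (k - 2)*(k^2 - 3*k + 2) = (k - 2)*(k - 1)*(k - 2)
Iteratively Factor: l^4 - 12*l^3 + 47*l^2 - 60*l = (l - 3)*(l^3 - 9*l^2 + 20*l) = (l - 4)*(l - 3)*(l^2 - 5*l) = l*(l - 4)*(l - 3)*(l - 5)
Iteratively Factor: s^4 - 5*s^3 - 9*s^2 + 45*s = (s - 3)*(s^3 - 2*s^2 - 15*s) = (s - 5)*(s - 3)*(s^2 + 3*s) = s*(s - 5)*(s - 3)*(s + 3)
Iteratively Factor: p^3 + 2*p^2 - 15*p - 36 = (p - 4)*(p^2 + 6*p + 9) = (p - 4)*(p + 3)*(p + 3)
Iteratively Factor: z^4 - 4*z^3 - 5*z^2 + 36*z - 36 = (z - 3)*(z^3 - z^2 - 8*z + 12) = (z - 3)*(z + 3)*(z^2 - 4*z + 4) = (z - 3)*(z - 2)*(z + 3)*(z - 2)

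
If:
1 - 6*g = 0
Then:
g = 1/6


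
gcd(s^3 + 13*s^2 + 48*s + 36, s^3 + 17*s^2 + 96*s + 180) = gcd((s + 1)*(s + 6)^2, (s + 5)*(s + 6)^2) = s^2 + 12*s + 36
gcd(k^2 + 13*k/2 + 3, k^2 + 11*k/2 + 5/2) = k + 1/2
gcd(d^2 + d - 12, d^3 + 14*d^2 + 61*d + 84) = d + 4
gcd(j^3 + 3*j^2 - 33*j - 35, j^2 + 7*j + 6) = j + 1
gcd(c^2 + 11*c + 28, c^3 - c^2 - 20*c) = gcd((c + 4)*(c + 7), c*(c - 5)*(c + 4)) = c + 4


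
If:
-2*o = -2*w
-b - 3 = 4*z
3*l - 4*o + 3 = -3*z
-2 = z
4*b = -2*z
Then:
No Solution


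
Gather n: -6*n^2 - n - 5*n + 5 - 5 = -6*n^2 - 6*n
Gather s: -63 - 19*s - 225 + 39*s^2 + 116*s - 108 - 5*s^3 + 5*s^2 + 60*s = -5*s^3 + 44*s^2 + 157*s - 396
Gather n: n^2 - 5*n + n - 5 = n^2 - 4*n - 5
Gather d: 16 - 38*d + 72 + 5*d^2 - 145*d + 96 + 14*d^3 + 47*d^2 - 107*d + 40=14*d^3 + 52*d^2 - 290*d + 224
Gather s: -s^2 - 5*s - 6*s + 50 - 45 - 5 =-s^2 - 11*s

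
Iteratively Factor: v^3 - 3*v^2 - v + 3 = (v + 1)*(v^2 - 4*v + 3) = (v - 3)*(v + 1)*(v - 1)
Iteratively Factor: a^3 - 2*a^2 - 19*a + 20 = (a + 4)*(a^2 - 6*a + 5) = (a - 1)*(a + 4)*(a - 5)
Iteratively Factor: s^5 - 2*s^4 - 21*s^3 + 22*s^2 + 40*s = (s + 1)*(s^4 - 3*s^3 - 18*s^2 + 40*s) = s*(s + 1)*(s^3 - 3*s^2 - 18*s + 40) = s*(s - 2)*(s + 1)*(s^2 - s - 20) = s*(s - 5)*(s - 2)*(s + 1)*(s + 4)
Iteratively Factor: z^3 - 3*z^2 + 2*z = (z)*(z^2 - 3*z + 2) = z*(z - 1)*(z - 2)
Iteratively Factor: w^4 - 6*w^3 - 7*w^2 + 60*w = (w - 4)*(w^3 - 2*w^2 - 15*w) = w*(w - 4)*(w^2 - 2*w - 15) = w*(w - 5)*(w - 4)*(w + 3)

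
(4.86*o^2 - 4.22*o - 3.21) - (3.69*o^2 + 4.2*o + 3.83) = 1.17*o^2 - 8.42*o - 7.04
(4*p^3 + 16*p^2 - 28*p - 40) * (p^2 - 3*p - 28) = 4*p^5 + 4*p^4 - 188*p^3 - 404*p^2 + 904*p + 1120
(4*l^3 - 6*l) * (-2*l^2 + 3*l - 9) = -8*l^5 + 12*l^4 - 24*l^3 - 18*l^2 + 54*l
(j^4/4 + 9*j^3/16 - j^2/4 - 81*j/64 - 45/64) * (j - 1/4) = j^5/4 + j^4/2 - 25*j^3/64 - 77*j^2/64 - 99*j/256 + 45/256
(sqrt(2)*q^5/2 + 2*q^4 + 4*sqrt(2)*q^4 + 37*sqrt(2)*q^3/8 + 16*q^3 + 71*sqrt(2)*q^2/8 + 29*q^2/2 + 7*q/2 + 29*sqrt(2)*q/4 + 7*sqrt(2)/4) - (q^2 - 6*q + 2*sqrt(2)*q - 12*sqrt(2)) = sqrt(2)*q^5/2 + 2*q^4 + 4*sqrt(2)*q^4 + 37*sqrt(2)*q^3/8 + 16*q^3 + 71*sqrt(2)*q^2/8 + 27*q^2/2 + 21*sqrt(2)*q/4 + 19*q/2 + 55*sqrt(2)/4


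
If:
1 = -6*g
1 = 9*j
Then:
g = -1/6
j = 1/9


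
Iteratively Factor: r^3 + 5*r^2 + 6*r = (r + 3)*(r^2 + 2*r) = (r + 2)*(r + 3)*(r)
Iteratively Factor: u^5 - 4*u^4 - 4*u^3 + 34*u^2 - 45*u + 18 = (u + 3)*(u^4 - 7*u^3 + 17*u^2 - 17*u + 6) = (u - 2)*(u + 3)*(u^3 - 5*u^2 + 7*u - 3) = (u - 2)*(u - 1)*(u + 3)*(u^2 - 4*u + 3) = (u - 3)*(u - 2)*(u - 1)*(u + 3)*(u - 1)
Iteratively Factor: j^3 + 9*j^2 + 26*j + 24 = (j + 3)*(j^2 + 6*j + 8) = (j + 2)*(j + 3)*(j + 4)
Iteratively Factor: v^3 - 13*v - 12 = (v + 3)*(v^2 - 3*v - 4) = (v + 1)*(v + 3)*(v - 4)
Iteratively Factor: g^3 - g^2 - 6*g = (g + 2)*(g^2 - 3*g) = g*(g + 2)*(g - 3)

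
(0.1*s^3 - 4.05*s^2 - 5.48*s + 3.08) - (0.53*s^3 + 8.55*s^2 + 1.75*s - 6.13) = -0.43*s^3 - 12.6*s^2 - 7.23*s + 9.21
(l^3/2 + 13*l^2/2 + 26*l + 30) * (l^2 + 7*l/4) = l^5/2 + 59*l^4/8 + 299*l^3/8 + 151*l^2/2 + 105*l/2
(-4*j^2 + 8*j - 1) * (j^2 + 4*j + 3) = -4*j^4 - 8*j^3 + 19*j^2 + 20*j - 3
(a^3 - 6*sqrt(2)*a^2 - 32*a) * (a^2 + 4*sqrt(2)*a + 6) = a^5 - 2*sqrt(2)*a^4 - 74*a^3 - 164*sqrt(2)*a^2 - 192*a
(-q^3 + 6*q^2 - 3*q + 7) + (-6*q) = -q^3 + 6*q^2 - 9*q + 7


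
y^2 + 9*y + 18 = (y + 3)*(y + 6)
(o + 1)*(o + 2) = o^2 + 3*o + 2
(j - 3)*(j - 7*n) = j^2 - 7*j*n - 3*j + 21*n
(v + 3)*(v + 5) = v^2 + 8*v + 15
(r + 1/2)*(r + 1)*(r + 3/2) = r^3 + 3*r^2 + 11*r/4 + 3/4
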